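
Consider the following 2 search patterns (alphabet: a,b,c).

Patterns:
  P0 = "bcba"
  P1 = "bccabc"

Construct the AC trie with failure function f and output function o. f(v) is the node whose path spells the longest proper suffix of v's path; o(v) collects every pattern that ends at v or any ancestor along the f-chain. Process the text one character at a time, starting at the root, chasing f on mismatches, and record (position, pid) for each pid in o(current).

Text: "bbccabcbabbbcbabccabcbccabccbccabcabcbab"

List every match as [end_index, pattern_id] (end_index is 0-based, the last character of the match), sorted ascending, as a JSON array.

Build automaton:
Trie (insert patterns):
  0='ε' goto b→1
  1='b' goto c→2
  2='bc' goto b→3 c→5
  3='bcb' goto a→4
  4='bcba' goto ·  ←P0
  5='bcc' goto a→6
  6='bcca' goto b→7
  7='bccab' goto c→8
  8='bccabc' goto ·  ←P1

Failure links (BFS by depth):
  fail(1) 'b': from fail(0)=0 chase 'b': 0 ⇒ 0;  out=∅∪out(0)=∅
  fail(2) 'bc': from fail(1)=0 chase 'c': 0 ⇒ 0;  out=∅∪out(0)=∅
  fail(3) 'bcb': from fail(2)=0 chase 'b': 0 ⇒ 1;  out=∅∪out(1)=∅
  fail(5) 'bcc': from fail(2)=0 chase 'c': 0 ⇒ 0;  out=∅∪out(0)=∅
  fail(4) 'bcba': from fail(3)=1 chase 'a': 1→0 ⇒ 0;  out={0}∪out(0)={0}
  fail(6) 'bcca': from fail(5)=0 chase 'a': 0 ⇒ 0;  out=∅∪out(0)=∅
  fail(7) 'bccab': from fail(6)=0 chase 'b': 0 ⇒ 1;  out=∅∪out(1)=∅
  fail(8) 'bccabc': from fail(7)=1 chase 'c': 1 ⇒ 2;  out={1}∪out(2)={1}

Run:
pos 0 'b': at 1
pos 1 'b': at 1 (fail-walked)
pos 2 'c': at 2
pos 3 'c': at 5
pos 4 'a': at 6
pos 5 'b': at 7
pos 6 'c': at 8  emit P1@[1:6]
pos 7 'b': at 3 (fail-walked)
pos 8 'a': at 4  emit P0@[5:8]
pos 9 'b': at 1 (fail-walked)
pos 10 'b': at 1 (fail-walked)
pos 11 'b': at 1 (fail-walked)
pos 12 'c': at 2
pos 13 'b': at 3
pos 14 'a': at 4  emit P0@[11:14]
pos 15 'b': at 1 (fail-walked)
pos 16 'c': at 2
pos 17 'c': at 5
pos 18 'a': at 6
pos 19 'b': at 7
pos 20 'c': at 8  emit P1@[15:20]
pos 21 'b': at 3 (fail-walked)
pos 22 'c': at 2 (fail-walked)
pos 23 'c': at 5
pos 24 'a': at 6
pos 25 'b': at 7
pos 26 'c': at 8  emit P1@[21:26]
pos 27 'c': at 5 (fail-walked)
pos 28 'b': at 1 (fail-walked)
pos 29 'c': at 2
pos 30 'c': at 5
pos 31 'a': at 6
pos 32 'b': at 7
pos 33 'c': at 8  emit P1@[28:33]
pos 34 'a': at 0 (fail-walked)
pos 35 'b': at 1
pos 36 'c': at 2
pos 37 'b': at 3
pos 38 'a': at 4  emit P0@[35:38]
pos 39 'b': at 1 (fail-walked)

All matches (sorted): [[6,1],[8,0],[14,0],[20,1],[26,1],[33,1],[38,0]]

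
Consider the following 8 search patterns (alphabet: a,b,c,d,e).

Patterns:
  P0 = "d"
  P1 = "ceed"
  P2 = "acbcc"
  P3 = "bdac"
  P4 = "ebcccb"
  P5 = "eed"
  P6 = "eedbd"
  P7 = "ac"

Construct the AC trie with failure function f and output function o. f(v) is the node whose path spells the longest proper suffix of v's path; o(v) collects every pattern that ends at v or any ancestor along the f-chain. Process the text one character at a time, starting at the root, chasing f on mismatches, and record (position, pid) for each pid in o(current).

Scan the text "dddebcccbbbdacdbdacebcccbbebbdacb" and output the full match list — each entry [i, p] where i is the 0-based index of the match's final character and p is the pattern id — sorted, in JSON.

Build automaton:
Trie nodes:
  n0 'ε': a→6 b→11 c→2 d→1 e→15
  n1 'd': ·  [P0 ends]
  n2 'c': e→3
  n3 'ce': e→4
  n4 'cee': d→5
  n5 'ceed': ·  [P1 ends]
  n6 'a': c→7
  n7 'ac': b→8  [P7 ends]
  n8 'acb': c→9
  n9 'acbc': c→10
  n10 'acbcc': ·  [P2 ends]
  n11 'b': d→12
  n12 'bd': a→13
  n13 'bda': c→14
  n14 'bdac': ·  [P3 ends]
  n15 'e': b→16 e→21
  n16 'eb': c→17
  n17 'ebc': c→18
  n18 'ebcc': c→19
  n19 'ebccc': b→20
  n20 'ebcccb': ·  [P4 ends]
  n21 'ee': d→22
  n22 'eed': b→23  [P5 ends]
  n23 'eedb': d→24
  n24 'eedbd': ·  [P6 ends]

BFS fail/out derivation:
  n1('d'): parent n0 fail=0; on 'd' 0 → fail=0;  out {0}∪∅={0}
  n2('c'): parent n0 fail=0; on 'c' 0 → fail=0;  out ∅∪∅=∅
  n6('a'): parent n0 fail=0; on 'a' 0 → fail=0;  out ∅∪∅=∅
  n11('b'): parent n0 fail=0; on 'b' 0 → fail=0;  out ∅∪∅=∅
  n15('e'): parent n0 fail=0; on 'e' 0 → fail=0;  out ∅∪∅=∅
  n3('ce'): parent n2 fail=0; on 'e' 0 → fail=15;  out ∅∪∅=∅
  n7('ac'): parent n6 fail=0; on 'c' 0 → fail=2;  out {7}∪∅={7}
  n12('bd'): parent n11 fail=0; on 'd' 0 → fail=1;  out ∅∪{0}={0}
  n16('eb'): parent n15 fail=0; on 'b' 0 → fail=11;  out ∅∪∅=∅
  n21('ee'): parent n15 fail=0; on 'e' 0 → fail=15;  out ∅∪∅=∅
  n4('cee'): parent n3 fail=15; on 'e' 15 → fail=21;  out ∅∪∅=∅
  n8('acb'): parent n7 fail=2; on 'b' 2→0 → fail=11;  out ∅∪∅=∅
  n13('bda'): parent n12 fail=1; on 'a' 1→0 → fail=6;  out ∅∪∅=∅
  n17('ebc'): parent n16 fail=11; on 'c' 11→0 → fail=2;  out ∅∪∅=∅
  n22('eed'): parent n21 fail=15; on 'd' 15→0 → fail=1;  out {5}∪{0}={0,5}
  n5('ceed'): parent n4 fail=21; on 'd' 21 → fail=22;  out {1}∪{0,5}={0,1,5}
  n9('acbc'): parent n8 fail=11; on 'c' 11→0 → fail=2;  out ∅∪∅=∅
  n14('bdac'): parent n13 fail=6; on 'c' 6 → fail=7;  out {3}∪{7}={3,7}
  n18('ebcc'): parent n17 fail=2; on 'c' 2→0 → fail=2;  out ∅∪∅=∅
  n23('eedb'): parent n22 fail=1; on 'b' 1→0 → fail=11;  out ∅∪∅=∅
  n10('acbcc'): parent n9 fail=2; on 'c' 2→0 → fail=2;  out {2}∪∅={2}
  n19('ebccc'): parent n18 fail=2; on 'c' 2→0 → fail=2;  out ∅∪∅=∅
  n24('eedbd'): parent n23 fail=11; on 'd' 11 → fail=12;  out {6}∪{0}={0,6}
  n20('ebcccb'): parent n19 fail=2; on 'b' 2→0 → fail=11;  out {4}∪∅={4}

Run:
[0] read 'd'  n0⇒n1  emit P0@[0:0]
[1] read 'd'  n1⇒n1 (fail-walked)  emit P0@[1:1]
[2] read 'd'  n1⇒n1 (fail-walked)  emit P0@[2:2]
[3] read 'e'  n1⇒n15 (fail-walked)
[4] read 'b'  n15⇒n16
[5] read 'c'  n16⇒n17
[6] read 'c'  n17⇒n18
[7] read 'c'  n18⇒n19
[8] read 'b'  n19⇒n20  emit P4@[3:8]
[9] read 'b'  n20⇒n11 (fail-walked)
[10] read 'b'  n11⇒n11 (fail-walked)
[11] read 'd'  n11⇒n12  emit P0@[11:11]
[12] read 'a'  n12⇒n13
[13] read 'c'  n13⇒n14  emit P3@[10:13],P7@[12:13]
[14] read 'd'  n14⇒n1 (fail-walked)  emit P0@[14:14]
[15] read 'b'  n1⇒n11 (fail-walked)
[16] read 'd'  n11⇒n12  emit P0@[16:16]
[17] read 'a'  n12⇒n13
[18] read 'c'  n13⇒n14  emit P3@[15:18],P7@[17:18]
[19] read 'e'  n14⇒n3 (fail-walked)
[20] read 'b'  n3⇒n16 (fail-walked)
[21] read 'c'  n16⇒n17
[22] read 'c'  n17⇒n18
[23] read 'c'  n18⇒n19
[24] read 'b'  n19⇒n20  emit P4@[19:24]
[25] read 'b'  n20⇒n11 (fail-walked)
[26] read 'e'  n11⇒n15 (fail-walked)
[27] read 'b'  n15⇒n16
[28] read 'b'  n16⇒n11 (fail-walked)
[29] read 'd'  n11⇒n12  emit P0@[29:29]
[30] read 'a'  n12⇒n13
[31] read 'c'  n13⇒n14  emit P3@[28:31],P7@[30:31]
[32] read 'b'  n14⇒n8 (fail-walked)

All matches (sorted): [[0,0],[1,0],[2,0],[8,4],[11,0],[13,3],[13,7],[14,0],[16,0],[18,3],[18,7],[24,4],[29,0],[31,3],[31,7]]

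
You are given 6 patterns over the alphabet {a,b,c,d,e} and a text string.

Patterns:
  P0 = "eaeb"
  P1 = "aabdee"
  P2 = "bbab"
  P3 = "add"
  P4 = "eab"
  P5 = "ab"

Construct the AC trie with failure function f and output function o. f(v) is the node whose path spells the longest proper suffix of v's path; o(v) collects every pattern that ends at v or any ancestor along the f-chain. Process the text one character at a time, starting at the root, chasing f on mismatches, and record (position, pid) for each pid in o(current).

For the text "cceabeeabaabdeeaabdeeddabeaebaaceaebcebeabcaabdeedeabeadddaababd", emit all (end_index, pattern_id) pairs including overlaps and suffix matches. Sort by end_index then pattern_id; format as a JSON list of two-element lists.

Build:
Trie (insert patterns):
  0='ε' goto a→5 b→11 e→1
  1='e' goto a→2
  2='ea' goto b→17 e→3
  3='eae' goto b→4
  4='eaeb' goto ·  [P0 ends]
  5='a' goto a→6 b→18 d→15
  6='aa' goto b→7
  7='aab' goto d→8
  8='aabd' goto e→9
  9='aabde' goto e→10
  10='aabdee' goto ·  [P1 ends]
  11='b' goto b→12
  12='bb' goto a→13
  13='bba' goto b→14
  14='bbab' goto ·  [P2 ends]
  15='ad' goto d→16
  16='add' goto ·  [P3 ends]
  17='eab' goto ·  [P4 ends]
  18='ab' goto ·  [P5 ends]

BFS fail/out derivation:
  fail(1) 'e': from fail(0)=0 chase 'e': 0 ⇒ 0;  out=∅∪out(0)=∅
  fail(5) 'a': from fail(0)=0 chase 'a': 0 ⇒ 0;  out=∅∪out(0)=∅
  fail(11) 'b': from fail(0)=0 chase 'b': 0 ⇒ 0;  out=∅∪out(0)=∅
  fail(2) 'ea': from fail(1)=0 chase 'a': 0 ⇒ 5;  out=∅∪out(5)=∅
  fail(6) 'aa': from fail(5)=0 chase 'a': 0 ⇒ 5;  out=∅∪out(5)=∅
  fail(12) 'bb': from fail(11)=0 chase 'b': 0 ⇒ 11;  out=∅∪out(11)=∅
  fail(15) 'ad': from fail(5)=0 chase 'd': 0 ⇒ 0;  out=∅∪out(0)=∅
  fail(18) 'ab': from fail(5)=0 chase 'b': 0 ⇒ 11;  out={5}∪out(11)={5}
  fail(3) 'eae': from fail(2)=5 chase 'e': 5→0 ⇒ 1;  out=∅∪out(1)=∅
  fail(7) 'aab': from fail(6)=5 chase 'b': 5 ⇒ 18;  out=∅∪out(18)={5}
  fail(13) 'bba': from fail(12)=11 chase 'a': 11→0 ⇒ 5;  out=∅∪out(5)=∅
  fail(16) 'add': from fail(15)=0 chase 'd': 0 ⇒ 0;  out={3}∪out(0)={3}
  fail(17) 'eab': from fail(2)=5 chase 'b': 5 ⇒ 18;  out={4}∪out(18)={4,5}
  fail(4) 'eaeb': from fail(3)=1 chase 'b': 1→0 ⇒ 11;  out={0}∪out(11)={0}
  fail(8) 'aabd': from fail(7)=18 chase 'd': 18→11→0 ⇒ 0;  out=∅∪out(0)=∅
  fail(14) 'bbab': from fail(13)=5 chase 'b': 5 ⇒ 18;  out={2}∪out(18)={2,5}
  fail(9) 'aabde': from fail(8)=0 chase 'e': 0 ⇒ 1;  out=∅∪out(1)=∅
  fail(10) 'aabdee': from fail(9)=1 chase 'e': 1→0 ⇒ 1;  out={1}∪out(1)={1}

Run:
pos 0 'c': at 0
pos 1 'c': at 0
pos 2 'e': at 1
pos 3 'a': at 2
pos 4 'b': at 17  ** P4@[2:4],P5@[3:4]
pos 5 'e': at 1 (via fail)
pos 6 'e': at 1 (via fail)
pos 7 'a': at 2
pos 8 'b': at 17  ** P4@[6:8],P5@[7:8]
pos 9 'a': at 5 (via fail)
pos 10 'a': at 6
pos 11 'b': at 7  ** P5@[10:11]
pos 12 'd': at 8
pos 13 'e': at 9
pos 14 'e': at 10  ** P1@[9:14]
pos 15 'a': at 2 (via fail)
pos 16 'a': at 6 (via fail)
pos 17 'b': at 7  ** P5@[16:17]
pos 18 'd': at 8
pos 19 'e': at 9
pos 20 'e': at 10  ** P1@[15:20]
pos 21 'd': at 0 (via fail)
pos 22 'd': at 0
pos 23 'a': at 5
pos 24 'b': at 18  ** P5@[23:24]
pos 25 'e': at 1 (via fail)
pos 26 'a': at 2
pos 27 'e': at 3
pos 28 'b': at 4  ** P0@[25:28]
pos 29 'a': at 5 (via fail)
pos 30 'a': at 6
pos 31 'c': at 0 (via fail)
pos 32 'e': at 1
pos 33 'a': at 2
pos 34 'e': at 3
pos 35 'b': at 4  ** P0@[32:35]
pos 36 'c': at 0 (via fail)
pos 37 'e': at 1
pos 38 'b': at 11 (via fail)
pos 39 'e': at 1 (via fail)
pos 40 'a': at 2
pos 41 'b': at 17  ** P4@[39:41],P5@[40:41]
pos 42 'c': at 0 (via fail)
pos 43 'a': at 5
pos 44 'a': at 6
pos 45 'b': at 7  ** P5@[44:45]
pos 46 'd': at 8
pos 47 'e': at 9
pos 48 'e': at 10  ** P1@[43:48]
pos 49 'd': at 0 (via fail)
pos 50 'e': at 1
pos 51 'a': at 2
pos 52 'b': at 17  ** P4@[50:52],P5@[51:52]
pos 53 'e': at 1 (via fail)
pos 54 'a': at 2
pos 55 'd': at 15 (via fail)
pos 56 'd': at 16  ** P3@[54:56]
pos 57 'd': at 0 (via fail)
pos 58 'a': at 5
pos 59 'a': at 6
pos 60 'b': at 7  ** P5@[59:60]
pos 61 'a': at 5 (via fail)
pos 62 'b': at 18  ** P5@[61:62]
pos 63 'd': at 0 (via fail)

Result: [[4,4],[4,5],[8,4],[8,5],[11,5],[14,1],[17,5],[20,1],[24,5],[28,0],[35,0],[41,4],[41,5],[45,5],[48,1],[52,4],[52,5],[56,3],[60,5],[62,5]]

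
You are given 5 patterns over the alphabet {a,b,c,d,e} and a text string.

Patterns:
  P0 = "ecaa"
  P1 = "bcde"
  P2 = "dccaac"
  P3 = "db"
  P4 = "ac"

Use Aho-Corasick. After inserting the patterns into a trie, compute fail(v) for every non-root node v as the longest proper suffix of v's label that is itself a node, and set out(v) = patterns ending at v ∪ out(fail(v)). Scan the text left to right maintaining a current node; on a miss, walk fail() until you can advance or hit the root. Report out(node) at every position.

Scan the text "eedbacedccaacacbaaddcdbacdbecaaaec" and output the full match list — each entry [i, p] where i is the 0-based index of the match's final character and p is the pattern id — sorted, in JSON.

Build automaton:
Trie nodes:
  0='ε' goto a→16 b→5 d→9 e→1
  1='e' goto c→2
  2='ec' goto a→3
  3='eca' goto a→4
  4='ecaa' goto ·  ←P0
  5='b' goto c→6
  6='bc' goto d→7
  7='bcd' goto e→8
  8='bcde' goto ·  ←P1
  9='d' goto b→15 c→10
  10='dc' goto c→11
  11='dcc' goto a→12
  12='dcca' goto a→13
  13='dccaa' goto c→14
  14='dccaac' goto ·  ←P2
  15='db' goto ·  ←P3
  16='a' goto c→17
  17='ac' goto ·  ←P4

Failure links (BFS by depth):
  n1('e'): parent n0 fail=0; on 'e' 0 → fail=0;  out ∅∪∅=∅
  n5('b'): parent n0 fail=0; on 'b' 0 → fail=0;  out ∅∪∅=∅
  n9('d'): parent n0 fail=0; on 'd' 0 → fail=0;  out ∅∪∅=∅
  n16('a'): parent n0 fail=0; on 'a' 0 → fail=0;  out ∅∪∅=∅
  n2('ec'): parent n1 fail=0; on 'c' 0 → fail=0;  out ∅∪∅=∅
  n6('bc'): parent n5 fail=0; on 'c' 0 → fail=0;  out ∅∪∅=∅
  n10('dc'): parent n9 fail=0; on 'c' 0 → fail=0;  out ∅∪∅=∅
  n15('db'): parent n9 fail=0; on 'b' 0 → fail=5;  out {3}∪∅={3}
  n17('ac'): parent n16 fail=0; on 'c' 0 → fail=0;  out {4}∪∅={4}
  n3('eca'): parent n2 fail=0; on 'a' 0 → fail=16;  out ∅∪∅=∅
  n7('bcd'): parent n6 fail=0; on 'd' 0 → fail=9;  out ∅∪∅=∅
  n11('dcc'): parent n10 fail=0; on 'c' 0 → fail=0;  out ∅∪∅=∅
  n4('ecaa'): parent n3 fail=16; on 'a' 16→0 → fail=16;  out {0}∪∅={0}
  n8('bcde'): parent n7 fail=9; on 'e' 9→0 → fail=1;  out {1}∪∅={1}
  n12('dcca'): parent n11 fail=0; on 'a' 0 → fail=16;  out ∅∪∅=∅
  n13('dccaa'): parent n12 fail=16; on 'a' 16→0 → fail=16;  out ∅∪∅=∅
  n14('dccaac'): parent n13 fail=16; on 'c' 16 → fail=17;  out {2}∪{4}={2,4}

Scan:
i=0 'e': node 0→1
i=1 'e': node 1→1 (fail-walked)
i=2 'd': node 1→9 (fail-walked)
i=3 'b': node 9→15  emit P3@[2:3]
i=4 'a': node 15→16 (fail-walked)
i=5 'c': node 16→17  emit P4@[4:5]
i=6 'e': node 17→1 (fail-walked)
i=7 'd': node 1→9 (fail-walked)
i=8 'c': node 9→10
i=9 'c': node 10→11
i=10 'a': node 11→12
i=11 'a': node 12→13
i=12 'c': node 13→14  emit P2@[7:12],P4@[11:12]
i=13 'a': node 14→16 (fail-walked)
i=14 'c': node 16→17  emit P4@[13:14]
i=15 'b': node 17→5 (fail-walked)
i=16 'a': node 5→16 (fail-walked)
i=17 'a': node 16→16 (fail-walked)
i=18 'd': node 16→9 (fail-walked)
i=19 'd': node 9→9 (fail-walked)
i=20 'c': node 9→10
i=21 'd': node 10→9 (fail-walked)
i=22 'b': node 9→15  emit P3@[21:22]
i=23 'a': node 15→16 (fail-walked)
i=24 'c': node 16→17  emit P4@[23:24]
i=25 'd': node 17→9 (fail-walked)
i=26 'b': node 9→15  emit P3@[25:26]
i=27 'e': node 15→1 (fail-walked)
i=28 'c': node 1→2
i=29 'a': node 2→3
i=30 'a': node 3→4  emit P0@[27:30]
i=31 'a': node 4→16 (fail-walked)
i=32 'e': node 16→1 (fail-walked)
i=33 'c': node 1→2

Matches: [[3,3],[5,4],[12,2],[12,4],[14,4],[22,3],[24,4],[26,3],[30,0]]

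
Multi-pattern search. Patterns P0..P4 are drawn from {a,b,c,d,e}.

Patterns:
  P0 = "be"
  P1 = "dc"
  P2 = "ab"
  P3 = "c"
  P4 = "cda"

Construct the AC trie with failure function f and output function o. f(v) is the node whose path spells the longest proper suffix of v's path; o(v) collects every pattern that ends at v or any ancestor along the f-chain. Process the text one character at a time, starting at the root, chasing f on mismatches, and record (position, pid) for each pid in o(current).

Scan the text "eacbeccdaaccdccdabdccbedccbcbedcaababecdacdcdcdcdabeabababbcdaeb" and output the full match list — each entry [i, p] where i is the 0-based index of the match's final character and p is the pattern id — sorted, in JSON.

Build automaton:
Trie nodes:
  0='ε' goto a→5 b→1 c→7 d→3
  1='b' goto e→2
  2='be' goto ·  ←P0
  3='d' goto c→4
  4='dc' goto ·  ←P1
  5='a' goto b→6
  6='ab' goto ·  ←P2
  7='c' goto d→8  ←P3
  8='cd' goto a→9
  9='cda' goto ·  ←P4

Failure links (BFS by depth):
  n1('b'): parent n0 fail=0; on 'b' 0 → fail=0;  out ∅∪∅=∅
  n3('d'): parent n0 fail=0; on 'd' 0 → fail=0;  out ∅∪∅=∅
  n5('a'): parent n0 fail=0; on 'a' 0 → fail=0;  out ∅∪∅=∅
  n7('c'): parent n0 fail=0; on 'c' 0 → fail=0;  out {3}∪∅={3}
  n2('be'): parent n1 fail=0; on 'e' 0 → fail=0;  out {0}∪∅={0}
  n4('dc'): parent n3 fail=0; on 'c' 0 → fail=7;  out {1}∪{3}={1,3}
  n6('ab'): parent n5 fail=0; on 'b' 0 → fail=1;  out {2}∪∅={2}
  n8('cd'): parent n7 fail=0; on 'd' 0 → fail=3;  out ∅∪∅=∅
  n9('cda'): parent n8 fail=3; on 'a' 3→0 → fail=5;  out {4}∪∅={4}

Scan:
pos 0 'e': at 0
pos 1 'a': at 5
pos 2 'c': at 7 (fail-walked)  ** P3@[2:2]
pos 3 'b': at 1 (fail-walked)
pos 4 'e': at 2  ** P0@[3:4]
pos 5 'c': at 7 (fail-walked)  ** P3@[5:5]
pos 6 'c': at 7 (fail-walked)  ** P3@[6:6]
pos 7 'd': at 8
pos 8 'a': at 9  ** P4@[6:8]
pos 9 'a': at 5 (fail-walked)
pos 10 'c': at 7 (fail-walked)  ** P3@[10:10]
pos 11 'c': at 7 (fail-walked)  ** P3@[11:11]
pos 12 'd': at 8
pos 13 'c': at 4 (fail-walked)  ** P1@[12:13],P3@[13:13]
pos 14 'c': at 7 (fail-walked)  ** P3@[14:14]
pos 15 'd': at 8
pos 16 'a': at 9  ** P4@[14:16]
pos 17 'b': at 6 (fail-walked)  ** P2@[16:17]
pos 18 'd': at 3 (fail-walked)
pos 19 'c': at 4  ** P1@[18:19],P3@[19:19]
pos 20 'c': at 7 (fail-walked)  ** P3@[20:20]
pos 21 'b': at 1 (fail-walked)
pos 22 'e': at 2  ** P0@[21:22]
pos 23 'd': at 3 (fail-walked)
pos 24 'c': at 4  ** P1@[23:24],P3@[24:24]
pos 25 'c': at 7 (fail-walked)  ** P3@[25:25]
pos 26 'b': at 1 (fail-walked)
pos 27 'c': at 7 (fail-walked)  ** P3@[27:27]
pos 28 'b': at 1 (fail-walked)
pos 29 'e': at 2  ** P0@[28:29]
pos 30 'd': at 3 (fail-walked)
pos 31 'c': at 4  ** P1@[30:31],P3@[31:31]
pos 32 'a': at 5 (fail-walked)
pos 33 'a': at 5 (fail-walked)
pos 34 'b': at 6  ** P2@[33:34]
pos 35 'a': at 5 (fail-walked)
pos 36 'b': at 6  ** P2@[35:36]
pos 37 'e': at 2 (fail-walked)  ** P0@[36:37]
pos 38 'c': at 7 (fail-walked)  ** P3@[38:38]
pos 39 'd': at 8
pos 40 'a': at 9  ** P4@[38:40]
pos 41 'c': at 7 (fail-walked)  ** P3@[41:41]
pos 42 'd': at 8
pos 43 'c': at 4 (fail-walked)  ** P1@[42:43],P3@[43:43]
pos 44 'd': at 8 (fail-walked)
pos 45 'c': at 4 (fail-walked)  ** P1@[44:45],P3@[45:45]
pos 46 'd': at 8 (fail-walked)
pos 47 'c': at 4 (fail-walked)  ** P1@[46:47],P3@[47:47]
pos 48 'd': at 8 (fail-walked)
pos 49 'a': at 9  ** P4@[47:49]
pos 50 'b': at 6 (fail-walked)  ** P2@[49:50]
pos 51 'e': at 2 (fail-walked)  ** P0@[50:51]
pos 52 'a': at 5 (fail-walked)
pos 53 'b': at 6  ** P2@[52:53]
pos 54 'a': at 5 (fail-walked)
pos 55 'b': at 6  ** P2@[54:55]
pos 56 'a': at 5 (fail-walked)
pos 57 'b': at 6  ** P2@[56:57]
pos 58 'b': at 1 (fail-walked)
pos 59 'c': at 7 (fail-walked)  ** P3@[59:59]
pos 60 'd': at 8
pos 61 'a': at 9  ** P4@[59:61]
pos 62 'e': at 0 (fail-walked)
pos 63 'b': at 1

Result: [[2,3],[4,0],[5,3],[6,3],[8,4],[10,3],[11,3],[13,1],[13,3],[14,3],[16,4],[17,2],[19,1],[19,3],[20,3],[22,0],[24,1],[24,3],[25,3],[27,3],[29,0],[31,1],[31,3],[34,2],[36,2],[37,0],[38,3],[40,4],[41,3],[43,1],[43,3],[45,1],[45,3],[47,1],[47,3],[49,4],[50,2],[51,0],[53,2],[55,2],[57,2],[59,3],[61,4]]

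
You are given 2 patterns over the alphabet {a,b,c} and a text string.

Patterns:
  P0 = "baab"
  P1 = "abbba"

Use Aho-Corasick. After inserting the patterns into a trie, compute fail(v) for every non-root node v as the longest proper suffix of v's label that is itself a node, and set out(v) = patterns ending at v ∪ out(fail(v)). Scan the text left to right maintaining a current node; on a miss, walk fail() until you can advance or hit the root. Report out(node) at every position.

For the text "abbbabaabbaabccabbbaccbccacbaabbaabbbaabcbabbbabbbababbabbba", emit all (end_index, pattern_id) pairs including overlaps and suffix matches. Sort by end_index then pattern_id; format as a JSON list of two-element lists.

Construct AC machine:
Trie (insert patterns):
  n0 'ε': a→5 b→1
  n1 'b': a→2
  n2 'ba': a→3
  n3 'baa': b→4
  n4 'baab': ·  ←P0
  n5 'a': b→6
  n6 'ab': b→7
  n7 'abb': b→8
  n8 'abbb': a→9
  n9 'abbba': ·  ←P1

Failure links (BFS by depth):
  fail(1) 'b': from fail(0)=0 chase 'b': 0 ⇒ 0;  out=∅∪out(0)=∅
  fail(5) 'a': from fail(0)=0 chase 'a': 0 ⇒ 0;  out=∅∪out(0)=∅
  fail(2) 'ba': from fail(1)=0 chase 'a': 0 ⇒ 5;  out=∅∪out(5)=∅
  fail(6) 'ab': from fail(5)=0 chase 'b': 0 ⇒ 1;  out=∅∪out(1)=∅
  fail(3) 'baa': from fail(2)=5 chase 'a': 5→0 ⇒ 5;  out=∅∪out(5)=∅
  fail(7) 'abb': from fail(6)=1 chase 'b': 1→0 ⇒ 1;  out=∅∪out(1)=∅
  fail(4) 'baab': from fail(3)=5 chase 'b': 5 ⇒ 6;  out={0}∪out(6)={0}
  fail(8) 'abbb': from fail(7)=1 chase 'b': 1→0 ⇒ 1;  out=∅∪out(1)=∅
  fail(9) 'abbba': from fail(8)=1 chase 'a': 1 ⇒ 2;  out={1}∪out(2)={1}

Run:
[0] read 'a'  n0⇒n5
[1] read 'b'  n5⇒n6
[2] read 'b'  n6⇒n7
[3] read 'b'  n7⇒n8
[4] read 'a'  n8⇒n9  → match P1@[0:4]
[5] read 'b'  n9⇒n6 (via fail)
[6] read 'a'  n6⇒n2 (via fail)
[7] read 'a'  n2⇒n3
[8] read 'b'  n3⇒n4  → match P0@[5:8]
[9] read 'b'  n4⇒n7 (via fail)
[10] read 'a'  n7⇒n2 (via fail)
[11] read 'a'  n2⇒n3
[12] read 'b'  n3⇒n4  → match P0@[9:12]
[13] read 'c'  n4⇒n0 (via fail)
[14] read 'c'  n0⇒n0
[15] read 'a'  n0⇒n5
[16] read 'b'  n5⇒n6
[17] read 'b'  n6⇒n7
[18] read 'b'  n7⇒n8
[19] read 'a'  n8⇒n9  → match P1@[15:19]
[20] read 'c'  n9⇒n0 (via fail)
[21] read 'c'  n0⇒n0
[22] read 'b'  n0⇒n1
[23] read 'c'  n1⇒n0 (via fail)
[24] read 'c'  n0⇒n0
[25] read 'a'  n0⇒n5
[26] read 'c'  n5⇒n0 (via fail)
[27] read 'b'  n0⇒n1
[28] read 'a'  n1⇒n2
[29] read 'a'  n2⇒n3
[30] read 'b'  n3⇒n4  → match P0@[27:30]
[31] read 'b'  n4⇒n7 (via fail)
[32] read 'a'  n7⇒n2 (via fail)
[33] read 'a'  n2⇒n3
[34] read 'b'  n3⇒n4  → match P0@[31:34]
[35] read 'b'  n4⇒n7 (via fail)
[36] read 'b'  n7⇒n8
[37] read 'a'  n8⇒n9  → match P1@[33:37]
[38] read 'a'  n9⇒n3 (via fail)
[39] read 'b'  n3⇒n4  → match P0@[36:39]
[40] read 'c'  n4⇒n0 (via fail)
[41] read 'b'  n0⇒n1
[42] read 'a'  n1⇒n2
[43] read 'b'  n2⇒n6 (via fail)
[44] read 'b'  n6⇒n7
[45] read 'b'  n7⇒n8
[46] read 'a'  n8⇒n9  → match P1@[42:46]
[47] read 'b'  n9⇒n6 (via fail)
[48] read 'b'  n6⇒n7
[49] read 'b'  n7⇒n8
[50] read 'a'  n8⇒n9  → match P1@[46:50]
[51] read 'b'  n9⇒n6 (via fail)
[52] read 'a'  n6⇒n2 (via fail)
[53] read 'b'  n2⇒n6 (via fail)
[54] read 'b'  n6⇒n7
[55] read 'a'  n7⇒n2 (via fail)
[56] read 'b'  n2⇒n6 (via fail)
[57] read 'b'  n6⇒n7
[58] read 'b'  n7⇒n8
[59] read 'a'  n8⇒n9  → match P1@[55:59]

Matches: [[4,1],[8,0],[12,0],[19,1],[30,0],[34,0],[37,1],[39,0],[46,1],[50,1],[59,1]]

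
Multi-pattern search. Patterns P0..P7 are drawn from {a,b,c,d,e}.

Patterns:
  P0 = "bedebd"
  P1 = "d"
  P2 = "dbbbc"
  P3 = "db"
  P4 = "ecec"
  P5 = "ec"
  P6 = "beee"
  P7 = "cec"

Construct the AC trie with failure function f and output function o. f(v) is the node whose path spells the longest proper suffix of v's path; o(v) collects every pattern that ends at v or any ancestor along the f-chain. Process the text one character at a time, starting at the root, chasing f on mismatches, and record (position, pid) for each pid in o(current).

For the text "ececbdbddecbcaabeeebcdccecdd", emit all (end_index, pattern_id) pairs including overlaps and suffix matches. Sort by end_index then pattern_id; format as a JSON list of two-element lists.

Build:
Trie (insert patterns):
  n0 'ε': b→1 c→18 d→7 e→12
  n1 'b': e→2
  n2 'be': d→3 e→16
  n3 'bed': e→4
  n4 'bede': b→5
  n5 'bedeb': d→6
  n6 'bedebd': ·  ←P0
  n7 'd': b→8  ←P1
  n8 'db': b→9  ←P3
  n9 'dbb': b→10
  n10 'dbbb': c→11
  n11 'dbbbc': ·  ←P2
  n12 'e': c→13
  n13 'ec': e→14  ←P5
  n14 'ece': c→15
  n15 'ecec': ·  ←P4
  n16 'bee': e→17
  n17 'beee': ·  ←P6
  n18 'c': e→19
  n19 'ce': c→20
  n20 'cec': ·  ←P7

Failure links (BFS by depth):
  n1('b'): parent n0 fail=0; on 'b' 0 → fail=0;  out ∅∪∅=∅
  n7('d'): parent n0 fail=0; on 'd' 0 → fail=0;  out {1}∪∅={1}
  n12('e'): parent n0 fail=0; on 'e' 0 → fail=0;  out ∅∪∅=∅
  n18('c'): parent n0 fail=0; on 'c' 0 → fail=0;  out ∅∪∅=∅
  n2('be'): parent n1 fail=0; on 'e' 0 → fail=12;  out ∅∪∅=∅
  n8('db'): parent n7 fail=0; on 'b' 0 → fail=1;  out {3}∪∅={3}
  n13('ec'): parent n12 fail=0; on 'c' 0 → fail=18;  out {5}∪∅={5}
  n19('ce'): parent n18 fail=0; on 'e' 0 → fail=12;  out ∅∪∅=∅
  n3('bed'): parent n2 fail=12; on 'd' 12→0 → fail=7;  out ∅∪{1}={1}
  n9('dbb'): parent n8 fail=1; on 'b' 1→0 → fail=1;  out ∅∪∅=∅
  n14('ece'): parent n13 fail=18; on 'e' 18 → fail=19;  out ∅∪∅=∅
  n16('bee'): parent n2 fail=12; on 'e' 12→0 → fail=12;  out ∅∪∅=∅
  n20('cec'): parent n19 fail=12; on 'c' 12 → fail=13;  out {7}∪{5}={5,7}
  n4('bede'): parent n3 fail=7; on 'e' 7→0 → fail=12;  out ∅∪∅=∅
  n10('dbbb'): parent n9 fail=1; on 'b' 1→0 → fail=1;  out ∅∪∅=∅
  n15('ecec'): parent n14 fail=19; on 'c' 19 → fail=20;  out {4}∪{5,7}={4,5,7}
  n17('beee'): parent n16 fail=12; on 'e' 12→0 → fail=12;  out {6}∪∅={6}
  n5('bedeb'): parent n4 fail=12; on 'b' 12→0 → fail=1;  out ∅∪∅=∅
  n11('dbbbc'): parent n10 fail=1; on 'c' 1→0 → fail=18;  out {2}∪∅={2}
  n6('bedebd'): parent n5 fail=1; on 'd' 1→0 → fail=7;  out {0}∪{1}={0,1}

Scan:
i=0 'e': node 0→12
i=1 'c': node 12→13  ** P5@[0:1]
i=2 'e': node 13→14
i=3 'c': node 14→15  ** P4@[0:3],P5@[2:3],P7@[1:3]
i=4 'b': node 15→1 (fail-walked)
i=5 'd': node 1→7 (fail-walked)  ** P1@[5:5]
i=6 'b': node 7→8  ** P3@[5:6]
i=7 'd': node 8→7 (fail-walked)  ** P1@[7:7]
i=8 'd': node 7→7 (fail-walked)  ** P1@[8:8]
i=9 'e': node 7→12 (fail-walked)
i=10 'c': node 12→13  ** P5@[9:10]
i=11 'b': node 13→1 (fail-walked)
i=12 'c': node 1→18 (fail-walked)
i=13 'a': node 18→0 (fail-walked)
i=14 'a': node 0→0
i=15 'b': node 0→1
i=16 'e': node 1→2
i=17 'e': node 2→16
i=18 'e': node 16→17  ** P6@[15:18]
i=19 'b': node 17→1 (fail-walked)
i=20 'c': node 1→18 (fail-walked)
i=21 'd': node 18→7 (fail-walked)  ** P1@[21:21]
i=22 'c': node 7→18 (fail-walked)
i=23 'c': node 18→18 (fail-walked)
i=24 'e': node 18→19
i=25 'c': node 19→20  ** P5@[24:25],P7@[23:25]
i=26 'd': node 20→7 (fail-walked)  ** P1@[26:26]
i=27 'd': node 7→7 (fail-walked)  ** P1@[27:27]

Result: [[1,5],[3,4],[3,5],[3,7],[5,1],[6,3],[7,1],[8,1],[10,5],[18,6],[21,1],[25,5],[25,7],[26,1],[27,1]]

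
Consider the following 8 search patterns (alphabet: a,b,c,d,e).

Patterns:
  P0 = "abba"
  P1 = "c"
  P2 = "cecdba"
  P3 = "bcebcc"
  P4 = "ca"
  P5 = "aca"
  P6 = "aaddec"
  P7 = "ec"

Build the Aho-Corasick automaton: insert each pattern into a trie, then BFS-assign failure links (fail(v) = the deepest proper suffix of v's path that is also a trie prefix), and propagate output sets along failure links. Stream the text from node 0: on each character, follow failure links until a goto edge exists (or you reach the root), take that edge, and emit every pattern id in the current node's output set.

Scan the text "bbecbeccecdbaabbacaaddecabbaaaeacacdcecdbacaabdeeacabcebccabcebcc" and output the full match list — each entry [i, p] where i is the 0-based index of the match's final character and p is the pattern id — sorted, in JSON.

Build automaton:
Trie nodes:
  0='ε' goto a→1 b→11 c→5 e→25
  1='a' goto a→20 b→2 c→18
  2='ab' goto b→3
  3='abb' goto a→4
  4='abba' goto ·  ←P0
  5='c' goto a→17 e→6  ←P1
  6='ce' goto c→7
  7='cec' goto d→8
  8='cecd' goto b→9
  9='cecdb' goto a→10
  10='cecdba' goto ·  ←P2
  11='b' goto c→12
  12='bc' goto e→13
  13='bce' goto b→14
  14='bceb' goto c→15
  15='bcebc' goto c→16
  16='bcebcc' goto ·  ←P3
  17='ca' goto ·  ←P4
  18='ac' goto a→19
  19='aca' goto ·  ←P5
  20='aa' goto d→21
  21='aad' goto d→22
  22='aadd' goto e→23
  23='aadde' goto c→24
  24='aaddec' goto ·  ←P6
  25='e' goto c→26
  26='ec' goto ·  ←P7

Failure links (BFS by depth):
  fail(1) 'a': from fail(0)=0 chase 'a': 0 ⇒ 0;  out=∅∪out(0)=∅
  fail(5) 'c': from fail(0)=0 chase 'c': 0 ⇒ 0;  out={1}∪out(0)={1}
  fail(11) 'b': from fail(0)=0 chase 'b': 0 ⇒ 0;  out=∅∪out(0)=∅
  fail(25) 'e': from fail(0)=0 chase 'e': 0 ⇒ 0;  out=∅∪out(0)=∅
  fail(2) 'ab': from fail(1)=0 chase 'b': 0 ⇒ 11;  out=∅∪out(11)=∅
  fail(6) 'ce': from fail(5)=0 chase 'e': 0 ⇒ 25;  out=∅∪out(25)=∅
  fail(12) 'bc': from fail(11)=0 chase 'c': 0 ⇒ 5;  out=∅∪out(5)={1}
  fail(17) 'ca': from fail(5)=0 chase 'a': 0 ⇒ 1;  out={4}∪out(1)={4}
  fail(18) 'ac': from fail(1)=0 chase 'c': 0 ⇒ 5;  out=∅∪out(5)={1}
  fail(20) 'aa': from fail(1)=0 chase 'a': 0 ⇒ 1;  out=∅∪out(1)=∅
  fail(26) 'ec': from fail(25)=0 chase 'c': 0 ⇒ 5;  out={7}∪out(5)={1,7}
  fail(3) 'abb': from fail(2)=11 chase 'b': 11→0 ⇒ 11;  out=∅∪out(11)=∅
  fail(7) 'cec': from fail(6)=25 chase 'c': 25 ⇒ 26;  out=∅∪out(26)={1,7}
  fail(13) 'bce': from fail(12)=5 chase 'e': 5 ⇒ 6;  out=∅∪out(6)=∅
  fail(19) 'aca': from fail(18)=5 chase 'a': 5 ⇒ 17;  out={5}∪out(17)={4,5}
  fail(21) 'aad': from fail(20)=1 chase 'd': 1→0 ⇒ 0;  out=∅∪out(0)=∅
  fail(4) 'abba': from fail(3)=11 chase 'a': 11→0 ⇒ 1;  out={0}∪out(1)={0}
  fail(8) 'cecd': from fail(7)=26 chase 'd': 26→5→0 ⇒ 0;  out=∅∪out(0)=∅
  fail(14) 'bceb': from fail(13)=6 chase 'b': 6→25→0 ⇒ 11;  out=∅∪out(11)=∅
  fail(22) 'aadd': from fail(21)=0 chase 'd': 0 ⇒ 0;  out=∅∪out(0)=∅
  fail(9) 'cecdb': from fail(8)=0 chase 'b': 0 ⇒ 11;  out=∅∪out(11)=∅
  fail(15) 'bcebc': from fail(14)=11 chase 'c': 11 ⇒ 12;  out=∅∪out(12)={1}
  fail(23) 'aadde': from fail(22)=0 chase 'e': 0 ⇒ 25;  out=∅∪out(25)=∅
  fail(10) 'cecdba': from fail(9)=11 chase 'a': 11→0 ⇒ 1;  out={2}∪out(1)={2}
  fail(16) 'bcebcc': from fail(15)=12 chase 'c': 12→5→0 ⇒ 5;  out={3}∪out(5)={1,3}
  fail(24) 'aaddec': from fail(23)=25 chase 'c': 25 ⇒ 26;  out={6}∪out(26)={1,6,7}

Run:
pos 0 'b': at 11
pos 1 'b': at 11 ·f
pos 2 'e': at 25 ·f
pos 3 'c': at 26  ** P1@[3:3],P7@[2:3]
pos 4 'b': at 11 ·f
pos 5 'e': at 25 ·f
pos 6 'c': at 26  ** P1@[6:6],P7@[5:6]
pos 7 'c': at 5 ·f  ** P1@[7:7]
pos 8 'e': at 6
pos 9 'c': at 7  ** P1@[9:9],P7@[8:9]
pos 10 'd': at 8
pos 11 'b': at 9
pos 12 'a': at 10  ** P2@[7:12]
pos 13 'a': at 20 ·f
pos 14 'b': at 2 ·f
pos 15 'b': at 3
pos 16 'a': at 4  ** P0@[13:16]
pos 17 'c': at 18 ·f  ** P1@[17:17]
pos 18 'a': at 19  ** P4@[17:18],P5@[16:18]
pos 19 'a': at 20 ·f
pos 20 'd': at 21
pos 21 'd': at 22
pos 22 'e': at 23
pos 23 'c': at 24  ** P1@[23:23],P6@[18:23],P7@[22:23]
pos 24 'a': at 17 ·f  ** P4@[23:24]
pos 25 'b': at 2 ·f
pos 26 'b': at 3
pos 27 'a': at 4  ** P0@[24:27]
pos 28 'a': at 20 ·f
pos 29 'a': at 20 ·f
pos 30 'e': at 25 ·f
pos 31 'a': at 1 ·f
pos 32 'c': at 18  ** P1@[32:32]
pos 33 'a': at 19  ** P4@[32:33],P5@[31:33]
pos 34 'c': at 18 ·f  ** P1@[34:34]
pos 35 'd': at 0 ·f
pos 36 'c': at 5  ** P1@[36:36]
pos 37 'e': at 6
pos 38 'c': at 7  ** P1@[38:38],P7@[37:38]
pos 39 'd': at 8
pos 40 'b': at 9
pos 41 'a': at 10  ** P2@[36:41]
pos 42 'c': at 18 ·f  ** P1@[42:42]
pos 43 'a': at 19  ** P4@[42:43],P5@[41:43]
pos 44 'a': at 20 ·f
pos 45 'b': at 2 ·f
pos 46 'd': at 0 ·f
pos 47 'e': at 25
pos 48 'e': at 25 ·f
pos 49 'a': at 1 ·f
pos 50 'c': at 18  ** P1@[50:50]
pos 51 'a': at 19  ** P4@[50:51],P5@[49:51]
pos 52 'b': at 2 ·f
pos 53 'c': at 12 ·f  ** P1@[53:53]
pos 54 'e': at 13
pos 55 'b': at 14
pos 56 'c': at 15  ** P1@[56:56]
pos 57 'c': at 16  ** P1@[57:57],P3@[52:57]
pos 58 'a': at 17 ·f  ** P4@[57:58]
pos 59 'b': at 2 ·f
pos 60 'c': at 12 ·f  ** P1@[60:60]
pos 61 'e': at 13
pos 62 'b': at 14
pos 63 'c': at 15  ** P1@[63:63]
pos 64 'c': at 16  ** P1@[64:64],P3@[59:64]

All matches (sorted): [[3,1],[3,7],[6,1],[6,7],[7,1],[9,1],[9,7],[12,2],[16,0],[17,1],[18,4],[18,5],[23,1],[23,6],[23,7],[24,4],[27,0],[32,1],[33,4],[33,5],[34,1],[36,1],[38,1],[38,7],[41,2],[42,1],[43,4],[43,5],[50,1],[51,4],[51,5],[53,1],[56,1],[57,1],[57,3],[58,4],[60,1],[63,1],[64,1],[64,3]]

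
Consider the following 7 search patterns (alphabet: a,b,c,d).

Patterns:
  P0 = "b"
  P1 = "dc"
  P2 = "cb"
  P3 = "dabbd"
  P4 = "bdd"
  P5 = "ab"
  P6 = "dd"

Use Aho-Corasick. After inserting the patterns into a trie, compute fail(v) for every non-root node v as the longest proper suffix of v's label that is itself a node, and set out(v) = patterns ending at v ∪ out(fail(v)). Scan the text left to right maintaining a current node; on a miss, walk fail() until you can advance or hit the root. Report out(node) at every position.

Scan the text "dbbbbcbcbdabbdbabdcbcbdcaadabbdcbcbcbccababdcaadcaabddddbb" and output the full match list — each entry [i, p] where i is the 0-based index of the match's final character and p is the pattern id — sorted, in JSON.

Build:
Trie nodes:
  0='ε' goto a→12 b→1 c→4 d→2
  1='b' goto d→10  ←P0
  2='d' goto a→6 c→3 d→14
  3='dc' goto ·  ←P1
  4='c' goto b→5
  5='cb' goto ·  ←P2
  6='da' goto b→7
  7='dab' goto b→8
  8='dabb' goto d→9
  9='dabbd' goto ·  ←P3
  10='bd' goto d→11
  11='bdd' goto ·  ←P4
  12='a' goto b→13
  13='ab' goto ·  ←P5
  14='dd' goto ·  ←P6

BFS fail/out derivation:
  fail(1) 'b': from fail(0)=0 chase 'b': 0 ⇒ 0;  out={0}∪out(0)={0}
  fail(2) 'd': from fail(0)=0 chase 'd': 0 ⇒ 0;  out=∅∪out(0)=∅
  fail(4) 'c': from fail(0)=0 chase 'c': 0 ⇒ 0;  out=∅∪out(0)=∅
  fail(12) 'a': from fail(0)=0 chase 'a': 0 ⇒ 0;  out=∅∪out(0)=∅
  fail(3) 'dc': from fail(2)=0 chase 'c': 0 ⇒ 4;  out={1}∪out(4)={1}
  fail(5) 'cb': from fail(4)=0 chase 'b': 0 ⇒ 1;  out={2}∪out(1)={0,2}
  fail(6) 'da': from fail(2)=0 chase 'a': 0 ⇒ 12;  out=∅∪out(12)=∅
  fail(10) 'bd': from fail(1)=0 chase 'd': 0 ⇒ 2;  out=∅∪out(2)=∅
  fail(13) 'ab': from fail(12)=0 chase 'b': 0 ⇒ 1;  out={5}∪out(1)={0,5}
  fail(14) 'dd': from fail(2)=0 chase 'd': 0 ⇒ 2;  out={6}∪out(2)={6}
  fail(7) 'dab': from fail(6)=12 chase 'b': 12 ⇒ 13;  out=∅∪out(13)={0,5}
  fail(11) 'bdd': from fail(10)=2 chase 'd': 2 ⇒ 14;  out={4}∪out(14)={4,6}
  fail(8) 'dabb': from fail(7)=13 chase 'b': 13→1→0 ⇒ 1;  out=∅∪out(1)={0}
  fail(9) 'dabbd': from fail(8)=1 chase 'd': 1 ⇒ 10;  out={3}∪out(10)={3}

Text stream:
pos 0 'd': at 2
pos 1 'b': at 1 (via fail)  ** P0@[1:1]
pos 2 'b': at 1 (via fail)  ** P0@[2:2]
pos 3 'b': at 1 (via fail)  ** P0@[3:3]
pos 4 'b': at 1 (via fail)  ** P0@[4:4]
pos 5 'c': at 4 (via fail)
pos 6 'b': at 5  ** P0@[6:6],P2@[5:6]
pos 7 'c': at 4 (via fail)
pos 8 'b': at 5  ** P0@[8:8],P2@[7:8]
pos 9 'd': at 10 (via fail)
pos 10 'a': at 6 (via fail)
pos 11 'b': at 7  ** P0@[11:11],P5@[10:11]
pos 12 'b': at 8  ** P0@[12:12]
pos 13 'd': at 9  ** P3@[9:13]
pos 14 'b': at 1 (via fail)  ** P0@[14:14]
pos 15 'a': at 12 (via fail)
pos 16 'b': at 13  ** P0@[16:16],P5@[15:16]
pos 17 'd': at 10 (via fail)
pos 18 'c': at 3 (via fail)  ** P1@[17:18]
pos 19 'b': at 5 (via fail)  ** P0@[19:19],P2@[18:19]
pos 20 'c': at 4 (via fail)
pos 21 'b': at 5  ** P0@[21:21],P2@[20:21]
pos 22 'd': at 10 (via fail)
pos 23 'c': at 3 (via fail)  ** P1@[22:23]
pos 24 'a': at 12 (via fail)
pos 25 'a': at 12 (via fail)
pos 26 'd': at 2 (via fail)
pos 27 'a': at 6
pos 28 'b': at 7  ** P0@[28:28],P5@[27:28]
pos 29 'b': at 8  ** P0@[29:29]
pos 30 'd': at 9  ** P3@[26:30]
pos 31 'c': at 3 (via fail)  ** P1@[30:31]
pos 32 'b': at 5 (via fail)  ** P0@[32:32],P2@[31:32]
pos 33 'c': at 4 (via fail)
pos 34 'b': at 5  ** P0@[34:34],P2@[33:34]
pos 35 'c': at 4 (via fail)
pos 36 'b': at 5  ** P0@[36:36],P2@[35:36]
pos 37 'c': at 4 (via fail)
pos 38 'c': at 4 (via fail)
pos 39 'a': at 12 (via fail)
pos 40 'b': at 13  ** P0@[40:40],P5@[39:40]
pos 41 'a': at 12 (via fail)
pos 42 'b': at 13  ** P0@[42:42],P5@[41:42]
pos 43 'd': at 10 (via fail)
pos 44 'c': at 3 (via fail)  ** P1@[43:44]
pos 45 'a': at 12 (via fail)
pos 46 'a': at 12 (via fail)
pos 47 'd': at 2 (via fail)
pos 48 'c': at 3  ** P1@[47:48]
pos 49 'a': at 12 (via fail)
pos 50 'a': at 12 (via fail)
pos 51 'b': at 13  ** P0@[51:51],P5@[50:51]
pos 52 'd': at 10 (via fail)
pos 53 'd': at 11  ** P4@[51:53],P6@[52:53]
pos 54 'd': at 14 (via fail)  ** P6@[53:54]
pos 55 'd': at 14 (via fail)  ** P6@[54:55]
pos 56 'b': at 1 (via fail)  ** P0@[56:56]
pos 57 'b': at 1 (via fail)  ** P0@[57:57]

All matches (sorted): [[1,0],[2,0],[3,0],[4,0],[6,0],[6,2],[8,0],[8,2],[11,0],[11,5],[12,0],[13,3],[14,0],[16,0],[16,5],[18,1],[19,0],[19,2],[21,0],[21,2],[23,1],[28,0],[28,5],[29,0],[30,3],[31,1],[32,0],[32,2],[34,0],[34,2],[36,0],[36,2],[40,0],[40,5],[42,0],[42,5],[44,1],[48,1],[51,0],[51,5],[53,4],[53,6],[54,6],[55,6],[56,0],[57,0]]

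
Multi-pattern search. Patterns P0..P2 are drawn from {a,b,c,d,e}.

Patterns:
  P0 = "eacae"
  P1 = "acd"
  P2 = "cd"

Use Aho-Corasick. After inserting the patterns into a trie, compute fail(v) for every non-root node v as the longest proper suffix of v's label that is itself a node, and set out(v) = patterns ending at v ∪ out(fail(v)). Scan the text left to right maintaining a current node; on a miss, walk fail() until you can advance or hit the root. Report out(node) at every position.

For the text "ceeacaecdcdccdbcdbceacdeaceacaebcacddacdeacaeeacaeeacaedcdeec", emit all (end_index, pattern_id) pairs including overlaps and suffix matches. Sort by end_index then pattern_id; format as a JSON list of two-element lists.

Build automaton:
Trie (insert patterns):
  0='ε' goto a→6 c→9 e→1
  1='e' goto a→2
  2='ea' goto c→3
  3='eac' goto a→4
  4='eaca' goto e→5
  5='eacae' goto ·  ←P0
  6='a' goto c→7
  7='ac' goto d→8
  8='acd' goto ·  ←P1
  9='c' goto d→10
  10='cd' goto ·  ←P2

Failure links (BFS by depth):
  fail(1) 'e': from fail(0)=0 chase 'e': 0 ⇒ 0;  out=∅∪out(0)=∅
  fail(6) 'a': from fail(0)=0 chase 'a': 0 ⇒ 0;  out=∅∪out(0)=∅
  fail(9) 'c': from fail(0)=0 chase 'c': 0 ⇒ 0;  out=∅∪out(0)=∅
  fail(2) 'ea': from fail(1)=0 chase 'a': 0 ⇒ 6;  out=∅∪out(6)=∅
  fail(7) 'ac': from fail(6)=0 chase 'c': 0 ⇒ 9;  out=∅∪out(9)=∅
  fail(10) 'cd': from fail(9)=0 chase 'd': 0 ⇒ 0;  out={2}∪out(0)={2}
  fail(3) 'eac': from fail(2)=6 chase 'c': 6 ⇒ 7;  out=∅∪out(7)=∅
  fail(8) 'acd': from fail(7)=9 chase 'd': 9 ⇒ 10;  out={1}∪out(10)={1,2}
  fail(4) 'eaca': from fail(3)=7 chase 'a': 7→9→0 ⇒ 6;  out=∅∪out(6)=∅
  fail(5) 'eacae': from fail(4)=6 chase 'e': 6→0 ⇒ 1;  out={0}∪out(1)={0}

Scan:
[0] read 'c'  n0⇒n9
[1] read 'e'  n9⇒n1 (via fail)
[2] read 'e'  n1⇒n1 (via fail)
[3] read 'a'  n1⇒n2
[4] read 'c'  n2⇒n3
[5] read 'a'  n3⇒n4
[6] read 'e'  n4⇒n5  ** P0@[2:6]
[7] read 'c'  n5⇒n9 (via fail)
[8] read 'd'  n9⇒n10  ** P2@[7:8]
[9] read 'c'  n10⇒n9 (via fail)
[10] read 'd'  n9⇒n10  ** P2@[9:10]
[11] read 'c'  n10⇒n9 (via fail)
[12] read 'c'  n9⇒n9 (via fail)
[13] read 'd'  n9⇒n10  ** P2@[12:13]
[14] read 'b'  n10⇒n0 (via fail)
[15] read 'c'  n0⇒n9
[16] read 'd'  n9⇒n10  ** P2@[15:16]
[17] read 'b'  n10⇒n0 (via fail)
[18] read 'c'  n0⇒n9
[19] read 'e'  n9⇒n1 (via fail)
[20] read 'a'  n1⇒n2
[21] read 'c'  n2⇒n3
[22] read 'd'  n3⇒n8 (via fail)  ** P1@[20:22],P2@[21:22]
[23] read 'e'  n8⇒n1 (via fail)
[24] read 'a'  n1⇒n2
[25] read 'c'  n2⇒n3
[26] read 'e'  n3⇒n1 (via fail)
[27] read 'a'  n1⇒n2
[28] read 'c'  n2⇒n3
[29] read 'a'  n3⇒n4
[30] read 'e'  n4⇒n5  ** P0@[26:30]
[31] read 'b'  n5⇒n0 (via fail)
[32] read 'c'  n0⇒n9
[33] read 'a'  n9⇒n6 (via fail)
[34] read 'c'  n6⇒n7
[35] read 'd'  n7⇒n8  ** P1@[33:35],P2@[34:35]
[36] read 'd'  n8⇒n0 (via fail)
[37] read 'a'  n0⇒n6
[38] read 'c'  n6⇒n7
[39] read 'd'  n7⇒n8  ** P1@[37:39],P2@[38:39]
[40] read 'e'  n8⇒n1 (via fail)
[41] read 'a'  n1⇒n2
[42] read 'c'  n2⇒n3
[43] read 'a'  n3⇒n4
[44] read 'e'  n4⇒n5  ** P0@[40:44]
[45] read 'e'  n5⇒n1 (via fail)
[46] read 'a'  n1⇒n2
[47] read 'c'  n2⇒n3
[48] read 'a'  n3⇒n4
[49] read 'e'  n4⇒n5  ** P0@[45:49]
[50] read 'e'  n5⇒n1 (via fail)
[51] read 'a'  n1⇒n2
[52] read 'c'  n2⇒n3
[53] read 'a'  n3⇒n4
[54] read 'e'  n4⇒n5  ** P0@[50:54]
[55] read 'd'  n5⇒n0 (via fail)
[56] read 'c'  n0⇒n9
[57] read 'd'  n9⇒n10  ** P2@[56:57]
[58] read 'e'  n10⇒n1 (via fail)
[59] read 'e'  n1⇒n1 (via fail)
[60] read 'c'  n1⇒n9 (via fail)

Matches: [[6,0],[8,2],[10,2],[13,2],[16,2],[22,1],[22,2],[30,0],[35,1],[35,2],[39,1],[39,2],[44,0],[49,0],[54,0],[57,2]]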